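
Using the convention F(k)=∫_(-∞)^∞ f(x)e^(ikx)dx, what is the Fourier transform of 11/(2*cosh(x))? 11*pi/(2*cosh(pi*k/2))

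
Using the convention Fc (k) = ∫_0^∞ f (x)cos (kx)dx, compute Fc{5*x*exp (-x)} 5*(1 - k^2)/ (k^2 + 1)^2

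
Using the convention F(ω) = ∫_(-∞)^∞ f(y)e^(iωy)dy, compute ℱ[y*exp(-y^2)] I*sqrt(pi)*ω*exp(-ω^2/4)/2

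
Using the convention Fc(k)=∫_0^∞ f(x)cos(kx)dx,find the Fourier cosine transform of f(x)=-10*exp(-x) -10/(k^2 + 1)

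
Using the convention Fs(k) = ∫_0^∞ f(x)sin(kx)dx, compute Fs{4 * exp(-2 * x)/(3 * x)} 4 * atan(k/2)/3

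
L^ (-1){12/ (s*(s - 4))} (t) 6*exp (2*t)*sinh (2*t)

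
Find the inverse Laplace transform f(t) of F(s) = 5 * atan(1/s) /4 5 * sin(t) /(4 * t) 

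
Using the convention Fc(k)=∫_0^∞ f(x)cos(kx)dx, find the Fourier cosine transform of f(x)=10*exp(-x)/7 10/(7*(k^2 + 1))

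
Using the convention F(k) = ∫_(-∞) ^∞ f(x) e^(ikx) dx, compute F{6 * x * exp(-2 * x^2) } 3 * sqrt(2) * I * sqrt(pi) * k * exp(-k^2/8) /4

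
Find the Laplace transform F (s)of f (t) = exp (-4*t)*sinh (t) 1/ ( (s+4)^2 - 1)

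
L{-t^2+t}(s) s^(-2) - 2/s^3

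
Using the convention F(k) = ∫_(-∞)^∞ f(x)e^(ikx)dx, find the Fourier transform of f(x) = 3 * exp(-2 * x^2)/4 3 * sqrt(2) * sqrt(pi) * exp(-k^2/8)/8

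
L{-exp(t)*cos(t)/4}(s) (1 - s)/(4*((s - 1)^2 + 1))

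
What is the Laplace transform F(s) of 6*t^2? 12/s^3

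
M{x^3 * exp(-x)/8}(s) gamma(s + 3)/8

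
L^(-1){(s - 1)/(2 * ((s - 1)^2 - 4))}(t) exp(t) * cosh(2 * t)/2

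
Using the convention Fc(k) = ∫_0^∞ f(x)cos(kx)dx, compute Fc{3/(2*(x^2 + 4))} 3*pi*exp(-2*k)/8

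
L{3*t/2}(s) 3/(2*s^2) 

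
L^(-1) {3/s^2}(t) 3*t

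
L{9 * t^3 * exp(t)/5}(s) 54/(5 * (s - 1)^4)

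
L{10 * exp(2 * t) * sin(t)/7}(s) 10/(7 * ((s - 2)^2 + 1))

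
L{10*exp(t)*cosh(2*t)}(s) 10*(s - 1)/((s - 1)^2 - 4)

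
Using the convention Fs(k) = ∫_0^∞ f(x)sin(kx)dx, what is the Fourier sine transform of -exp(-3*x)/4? -k/(4*k^2 + 36)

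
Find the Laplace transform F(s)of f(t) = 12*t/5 12/(5*s^2)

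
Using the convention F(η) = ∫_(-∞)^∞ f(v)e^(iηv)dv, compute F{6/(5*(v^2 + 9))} 2*pi*exp(-3*Abs(η))/5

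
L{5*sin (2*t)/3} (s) 10/ (3*(s^2+4))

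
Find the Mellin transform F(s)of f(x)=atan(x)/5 -pi*sec(pi*s/2)/(10*s)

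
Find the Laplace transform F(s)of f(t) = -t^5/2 -60/s^6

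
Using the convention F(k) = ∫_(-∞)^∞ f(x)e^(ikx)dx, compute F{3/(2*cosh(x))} 3*pi/(2*cosh(pi*k/2))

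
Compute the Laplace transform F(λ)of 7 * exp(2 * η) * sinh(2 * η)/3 14/(3 * λ * (λ - 4))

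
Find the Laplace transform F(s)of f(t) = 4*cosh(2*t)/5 4*s/(5*(s^2-4))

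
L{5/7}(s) 5/(7*s)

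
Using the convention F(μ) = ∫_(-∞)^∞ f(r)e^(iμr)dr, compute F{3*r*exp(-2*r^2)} 3*sqrt(2)*I*sqrt(pi)*μ*exp(-μ^2/8)/8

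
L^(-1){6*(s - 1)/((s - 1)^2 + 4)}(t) 6*exp(t)*cos(2*t)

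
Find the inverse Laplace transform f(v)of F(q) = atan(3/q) sin(3*v)/v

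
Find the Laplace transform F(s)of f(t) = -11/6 -11/(6*s)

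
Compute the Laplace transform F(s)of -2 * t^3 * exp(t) -12/(s - 1)^4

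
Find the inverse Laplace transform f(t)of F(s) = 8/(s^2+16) 2*sin(4*t)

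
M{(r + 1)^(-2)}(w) (-pi*w + pi)/sin(pi*w)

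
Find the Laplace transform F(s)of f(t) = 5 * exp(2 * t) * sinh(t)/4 5/(4 * ((s - 2)^2 - 1))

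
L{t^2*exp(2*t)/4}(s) 1/(2*(s - 2)^3)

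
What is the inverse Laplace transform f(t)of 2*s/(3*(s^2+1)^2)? t*sin(t)/3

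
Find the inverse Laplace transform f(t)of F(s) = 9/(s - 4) 9*exp(4*t)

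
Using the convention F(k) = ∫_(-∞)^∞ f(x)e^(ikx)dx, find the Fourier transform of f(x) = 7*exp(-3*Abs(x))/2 21/(k^2 + 9)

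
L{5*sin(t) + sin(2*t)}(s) 2/(s^2 + 4) + 5/(s^2 + 1)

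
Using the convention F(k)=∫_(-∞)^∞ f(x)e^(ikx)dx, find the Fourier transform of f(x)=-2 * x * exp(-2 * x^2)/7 -sqrt(2) * I * sqrt(pi) * k * exp(-k^2/8)/28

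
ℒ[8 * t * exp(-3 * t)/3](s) 8/(3 * (s+3)^2)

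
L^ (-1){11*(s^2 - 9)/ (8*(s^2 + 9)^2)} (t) 11*t*cos (3*t)/8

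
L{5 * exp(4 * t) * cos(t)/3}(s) 5 * (s - 4)/(3 * ((s - 4)^2 + 1))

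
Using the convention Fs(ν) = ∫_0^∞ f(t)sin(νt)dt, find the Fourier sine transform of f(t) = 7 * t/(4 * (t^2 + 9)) 7 * pi * exp(-3 * ν)/8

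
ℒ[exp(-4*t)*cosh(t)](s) (s+4)/((s+4)^2 - 1)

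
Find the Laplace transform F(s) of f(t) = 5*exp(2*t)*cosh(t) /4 5*(s - 2) /(4*((s - 2) ^2 - 1) ) 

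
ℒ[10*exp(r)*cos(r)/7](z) 10*(z - 1)/(7*((z - 1)^2 + 1))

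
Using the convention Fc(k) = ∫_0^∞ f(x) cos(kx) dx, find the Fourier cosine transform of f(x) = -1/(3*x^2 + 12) -pi*exp(-2*k) /12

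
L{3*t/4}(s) 3/(4*s^2)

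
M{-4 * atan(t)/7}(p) 2 * pi * sec(pi * p/2)/(7 * p)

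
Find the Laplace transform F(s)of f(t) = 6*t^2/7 12/(7*s^3)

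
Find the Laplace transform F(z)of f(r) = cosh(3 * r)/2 z/(2 * (z^2 - 9))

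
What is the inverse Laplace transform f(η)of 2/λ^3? η^2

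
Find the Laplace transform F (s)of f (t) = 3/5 3/ (5 * s)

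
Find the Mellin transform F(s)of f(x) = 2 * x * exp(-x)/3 2 * gamma(s + 1)/3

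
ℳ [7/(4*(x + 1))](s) 7*pi*csc(pi*s)/4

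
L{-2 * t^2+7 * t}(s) 7/s^2-4/s^3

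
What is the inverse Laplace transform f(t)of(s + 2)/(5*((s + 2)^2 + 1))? exp(-2*t)*cos(t)/5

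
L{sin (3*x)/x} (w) atan (3/w)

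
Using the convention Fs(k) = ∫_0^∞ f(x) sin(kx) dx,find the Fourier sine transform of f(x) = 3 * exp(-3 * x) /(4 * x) 3 * atan(k/3) /4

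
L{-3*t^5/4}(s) -90/s^6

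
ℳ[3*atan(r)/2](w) -3*pi*sec(pi*w/2)/(4*w)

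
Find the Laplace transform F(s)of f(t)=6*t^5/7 720/(7*s^6)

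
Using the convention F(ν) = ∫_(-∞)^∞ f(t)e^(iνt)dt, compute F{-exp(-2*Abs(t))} -4/(ν^2+4)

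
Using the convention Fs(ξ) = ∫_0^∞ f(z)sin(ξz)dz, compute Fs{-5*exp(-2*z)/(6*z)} -5*atan(ξ/2)/6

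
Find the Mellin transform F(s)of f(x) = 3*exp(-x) 3*gamma(s)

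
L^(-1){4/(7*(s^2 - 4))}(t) 2*sinh(2*t)/7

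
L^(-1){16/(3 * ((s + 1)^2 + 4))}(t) 8 * exp(-t) * sin(2 * t)/3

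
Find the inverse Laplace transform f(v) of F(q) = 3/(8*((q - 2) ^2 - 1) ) 3*exp(2*v)*sinh(v) /8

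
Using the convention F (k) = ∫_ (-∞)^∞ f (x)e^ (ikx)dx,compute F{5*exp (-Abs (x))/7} 10/ (7*(k^2 + 1))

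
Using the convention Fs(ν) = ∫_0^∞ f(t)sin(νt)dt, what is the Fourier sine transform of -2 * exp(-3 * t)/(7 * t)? -2 * atan(ν/3)/7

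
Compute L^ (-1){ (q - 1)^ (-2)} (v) v * exp (v)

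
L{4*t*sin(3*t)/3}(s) 8*s/(s^2 + 9)^2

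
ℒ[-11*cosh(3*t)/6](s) -11*s/(6*s^2 - 54)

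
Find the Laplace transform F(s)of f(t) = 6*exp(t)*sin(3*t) 18/((s - 1)^2 + 9)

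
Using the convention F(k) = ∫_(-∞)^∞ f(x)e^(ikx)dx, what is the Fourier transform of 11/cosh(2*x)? 11*pi/(2*cosh(pi*k/4))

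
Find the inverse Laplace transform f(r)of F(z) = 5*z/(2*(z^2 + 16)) 5*cos(4*r)/2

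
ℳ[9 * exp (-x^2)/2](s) 9 * gamma (s/2)/4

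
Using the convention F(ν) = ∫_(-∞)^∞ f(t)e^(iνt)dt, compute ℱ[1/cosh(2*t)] pi/(2*cosh(pi*ν/4))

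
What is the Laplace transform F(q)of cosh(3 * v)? q/(q^2 - 9)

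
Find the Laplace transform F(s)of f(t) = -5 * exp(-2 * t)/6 -5/(6 * s + 12)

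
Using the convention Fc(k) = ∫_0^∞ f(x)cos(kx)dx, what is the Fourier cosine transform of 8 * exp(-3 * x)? 24/(k^2 + 9)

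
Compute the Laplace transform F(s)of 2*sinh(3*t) 6/(s^2 - 9)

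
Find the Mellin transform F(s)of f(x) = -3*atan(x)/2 3*pi*sec(pi*s/2)/(4*s)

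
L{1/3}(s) 1/(3*s)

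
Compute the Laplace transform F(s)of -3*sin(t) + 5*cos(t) 5*s/(s^2 + 1) - 3/(s^2 + 1)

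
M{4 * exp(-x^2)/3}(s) 2 * gamma(s/2)/3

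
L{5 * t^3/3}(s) 10/s^4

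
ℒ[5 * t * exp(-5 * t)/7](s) 5/(7 * (s + 5)^2)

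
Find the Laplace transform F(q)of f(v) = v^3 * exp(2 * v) 6/(q - 2)^4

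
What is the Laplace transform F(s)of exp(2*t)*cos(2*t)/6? (s - 2)/(6*((s - 2)^2+4))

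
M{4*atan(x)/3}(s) -2*pi*sec(pi*s/2)/(3*s)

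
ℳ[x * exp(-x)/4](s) gamma(s + 1)/4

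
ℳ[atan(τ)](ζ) -pi * sec(pi * ζ/2)/(2 * ζ)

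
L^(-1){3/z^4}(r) r^3/2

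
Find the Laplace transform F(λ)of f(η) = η λ^(-2)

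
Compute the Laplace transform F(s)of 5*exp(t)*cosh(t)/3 5*(s - 1)/(3*s*(s - 2))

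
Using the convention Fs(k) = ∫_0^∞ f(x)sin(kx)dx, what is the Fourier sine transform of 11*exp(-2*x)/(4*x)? 11*atan(k/2)/4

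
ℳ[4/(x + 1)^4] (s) 2*gamma(s)*gamma(4 - s)/3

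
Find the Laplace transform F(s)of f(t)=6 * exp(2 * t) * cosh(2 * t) 6 * (s - 2)/(s * (s - 4))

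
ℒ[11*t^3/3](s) 22/s^4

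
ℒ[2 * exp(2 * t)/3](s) 2/(3 * (s - 2))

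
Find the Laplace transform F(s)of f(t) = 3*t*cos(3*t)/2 3*(s^2 - 9)/(2*(s^2 + 9)^2)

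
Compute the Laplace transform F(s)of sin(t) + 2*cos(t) 2*s/(s^2 + 1) + 1/(s^2 + 1)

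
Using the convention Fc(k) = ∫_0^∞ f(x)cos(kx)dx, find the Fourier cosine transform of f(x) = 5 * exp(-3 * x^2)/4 5 * sqrt(3) * sqrt(pi) * exp(-k^2/12)/24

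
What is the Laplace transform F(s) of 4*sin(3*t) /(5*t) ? 4*atan(3/s) /5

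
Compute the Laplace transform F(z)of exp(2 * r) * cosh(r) (z - 2)/((z - 2)^2 - 1)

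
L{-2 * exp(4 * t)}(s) -2/(s - 4)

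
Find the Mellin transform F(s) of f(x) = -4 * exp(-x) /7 -4 * gamma(s) /7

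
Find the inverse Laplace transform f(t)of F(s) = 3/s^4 t^3/2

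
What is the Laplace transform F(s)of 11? 11/s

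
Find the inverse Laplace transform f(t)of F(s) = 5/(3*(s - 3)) 5*exp(3*t)/3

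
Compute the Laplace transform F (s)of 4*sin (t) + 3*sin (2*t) 6/ (s^2 + 4) + 4/ (s^2 + 1)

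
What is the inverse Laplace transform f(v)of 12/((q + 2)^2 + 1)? 12*exp(-2*v)*sin(v)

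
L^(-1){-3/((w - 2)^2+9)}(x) -exp(2*x)*sin(3*x)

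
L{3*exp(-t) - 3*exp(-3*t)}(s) 3/(s + 1) - 3/(s + 3)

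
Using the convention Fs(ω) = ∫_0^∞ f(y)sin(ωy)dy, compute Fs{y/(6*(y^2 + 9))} pi*exp(-3*ω)/12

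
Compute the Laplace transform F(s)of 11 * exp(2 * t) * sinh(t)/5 11/(5 * ((s - 2)^2 - 1))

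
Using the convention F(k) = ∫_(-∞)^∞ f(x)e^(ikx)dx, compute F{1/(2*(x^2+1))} pi*exp(-Abs(k))/2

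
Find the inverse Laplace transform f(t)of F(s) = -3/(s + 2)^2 -3*t*exp(-2*t)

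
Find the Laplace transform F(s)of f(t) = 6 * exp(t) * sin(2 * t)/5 12/(5 * ((s - 1)^2 + 4))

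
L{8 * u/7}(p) 8/(7 * p^2)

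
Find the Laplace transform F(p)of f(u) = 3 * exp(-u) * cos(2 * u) 3 * (p + 1)/((p + 1)^2 + 4)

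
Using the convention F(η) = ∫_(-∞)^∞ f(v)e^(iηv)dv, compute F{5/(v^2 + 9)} 5*pi*exp(-3*Abs(η))/3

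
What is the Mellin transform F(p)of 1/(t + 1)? pi * csc(pi * p)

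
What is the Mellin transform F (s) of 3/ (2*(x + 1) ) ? 3*pi*csc (pi*s) /2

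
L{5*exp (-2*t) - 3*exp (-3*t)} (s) 5/ (s + 2) - 3/ (s + 3)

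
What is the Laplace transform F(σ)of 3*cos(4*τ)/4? 3*σ/(4*(σ^2 + 16))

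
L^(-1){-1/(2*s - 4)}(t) -exp(2*t)/2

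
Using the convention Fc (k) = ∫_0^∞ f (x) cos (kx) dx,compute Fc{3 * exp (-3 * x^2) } sqrt (3) * sqrt (pi) * exp (-k^2/12) /2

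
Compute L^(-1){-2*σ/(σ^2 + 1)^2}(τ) -τ*sin(τ)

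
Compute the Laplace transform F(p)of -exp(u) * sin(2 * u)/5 -2/(5 * (p - 1)^2 + 20)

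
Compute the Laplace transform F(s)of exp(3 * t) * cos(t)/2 (s - 3)/(2 * ((s - 3)^2+1))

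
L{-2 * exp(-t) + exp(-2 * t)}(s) 1/(s + 2) - 2/(s + 1)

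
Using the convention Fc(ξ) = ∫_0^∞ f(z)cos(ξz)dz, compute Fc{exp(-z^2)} sqrt(pi) * exp(-ξ^2/4)/2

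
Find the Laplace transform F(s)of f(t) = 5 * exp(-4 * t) 5/(s + 4)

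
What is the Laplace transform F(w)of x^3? 6/w^4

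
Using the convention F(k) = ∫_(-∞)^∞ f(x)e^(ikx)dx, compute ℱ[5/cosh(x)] 5*pi/cosh(pi*k/2)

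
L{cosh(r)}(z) z/(z^2 - 1)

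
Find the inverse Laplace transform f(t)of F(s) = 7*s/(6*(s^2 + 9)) 7*cos(3*t)/6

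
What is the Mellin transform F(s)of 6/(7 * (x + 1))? 6 * pi * csc(pi * s)/7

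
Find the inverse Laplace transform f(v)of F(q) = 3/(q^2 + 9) sin(3*v)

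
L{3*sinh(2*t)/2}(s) 3/(s^2 - 4)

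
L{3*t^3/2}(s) 9/s^4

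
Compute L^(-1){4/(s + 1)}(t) 4 * exp(-t)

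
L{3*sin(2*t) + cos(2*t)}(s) 6/(s^2 + 4) + s/(s^2 + 4)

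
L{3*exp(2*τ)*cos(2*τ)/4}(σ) 3*(σ - 2)/(4*((σ - 2)^2 + 4))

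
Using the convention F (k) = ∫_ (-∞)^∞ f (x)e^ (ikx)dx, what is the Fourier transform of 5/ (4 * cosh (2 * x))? 5 * pi/ (8 * cosh (pi * k/4))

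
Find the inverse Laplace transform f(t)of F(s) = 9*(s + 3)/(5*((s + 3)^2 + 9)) 9*exp(-3*t)*cos(3*t)/5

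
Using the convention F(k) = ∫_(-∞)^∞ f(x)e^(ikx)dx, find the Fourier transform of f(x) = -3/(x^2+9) -pi * exp(-3 * Abs(k))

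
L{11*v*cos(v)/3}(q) 11*(q^2 - 1)/(3*(q^2 + 1)^2)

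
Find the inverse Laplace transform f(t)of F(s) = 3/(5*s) 3/5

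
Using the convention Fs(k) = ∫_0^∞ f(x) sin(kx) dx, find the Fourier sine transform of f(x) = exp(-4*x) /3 k/(3*(k^2+16) ) 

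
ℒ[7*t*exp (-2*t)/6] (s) 7/ (6*(s + 2)^2)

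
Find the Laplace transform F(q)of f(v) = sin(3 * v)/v atan(3/q)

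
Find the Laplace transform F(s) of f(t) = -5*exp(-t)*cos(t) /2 5*(-s - 1) /(2*((s + 1) ^2 + 1) ) 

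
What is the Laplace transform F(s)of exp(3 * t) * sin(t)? 1/((s - 3)^2 + 1)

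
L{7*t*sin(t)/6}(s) 7*s/(3*(s^2+1)^2)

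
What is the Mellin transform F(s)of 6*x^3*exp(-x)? 6*gamma(s + 3)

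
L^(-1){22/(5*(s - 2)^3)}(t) 11*t^2*exp(2*t)/5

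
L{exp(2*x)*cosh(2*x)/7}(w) (w - 2)/(7*w*(w - 4))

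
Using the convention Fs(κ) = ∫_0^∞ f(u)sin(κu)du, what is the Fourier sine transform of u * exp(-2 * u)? 4 * κ/(κ^2+4)^2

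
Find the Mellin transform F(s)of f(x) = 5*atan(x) -5*pi*sec(pi*s/2)/(2*s)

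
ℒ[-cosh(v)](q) -q/(q^2 - 1)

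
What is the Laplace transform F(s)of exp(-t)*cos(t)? (s + 1)/((s + 1)^2 + 1)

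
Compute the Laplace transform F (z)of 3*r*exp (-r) 3/ (z + 1)^2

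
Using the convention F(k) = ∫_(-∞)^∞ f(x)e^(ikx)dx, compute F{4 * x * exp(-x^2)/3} 2 * I * sqrt(pi) * k * exp(-k^2/4)/3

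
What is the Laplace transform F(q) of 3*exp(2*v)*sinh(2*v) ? 6/(q*(q - 4) ) 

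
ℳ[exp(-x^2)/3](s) gamma(s/2)/6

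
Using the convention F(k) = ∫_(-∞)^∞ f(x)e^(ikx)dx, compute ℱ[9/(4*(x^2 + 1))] 9*pi*exp(-Abs(k))/4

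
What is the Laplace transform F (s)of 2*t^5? 240/s^6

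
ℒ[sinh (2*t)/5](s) 2/ (5*(s^2 - 4))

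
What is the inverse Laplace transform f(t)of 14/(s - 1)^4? 7*t^3*exp(t)/3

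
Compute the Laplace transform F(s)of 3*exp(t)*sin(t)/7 3/(7*((s - 1)^2 + 1))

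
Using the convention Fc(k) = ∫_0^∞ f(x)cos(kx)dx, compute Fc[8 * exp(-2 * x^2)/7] 2 * sqrt(2) * sqrt(pi) * exp(-k^2/8)/7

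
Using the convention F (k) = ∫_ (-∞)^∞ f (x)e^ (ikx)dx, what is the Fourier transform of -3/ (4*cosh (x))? -3*pi/ (4*cosh (pi*k/2))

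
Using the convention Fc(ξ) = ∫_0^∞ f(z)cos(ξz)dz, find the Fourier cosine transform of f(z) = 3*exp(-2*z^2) 3*sqrt(2)*sqrt(pi)*exp(-ξ^2/8)/4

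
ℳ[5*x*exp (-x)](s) 5*gamma (s + 1)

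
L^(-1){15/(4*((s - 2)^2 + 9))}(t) 5*exp(2*t)*sin(3*t)/4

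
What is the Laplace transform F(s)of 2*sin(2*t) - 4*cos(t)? 4/(s^2+4) - 4*s/(s^2+1)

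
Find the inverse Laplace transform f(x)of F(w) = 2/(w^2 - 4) sinh(2 * x)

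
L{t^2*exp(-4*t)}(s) 2/(s + 4)^3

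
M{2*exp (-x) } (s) 2*gamma (s) 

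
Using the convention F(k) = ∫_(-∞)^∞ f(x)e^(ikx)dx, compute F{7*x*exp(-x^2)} 7*I*sqrt(pi)*k*exp(-k^2/4)/2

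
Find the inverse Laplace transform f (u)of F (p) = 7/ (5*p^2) 7*u/5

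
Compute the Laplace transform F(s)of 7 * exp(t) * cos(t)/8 7 * (s - 1)/(8 * ((s - 1)^2 + 1))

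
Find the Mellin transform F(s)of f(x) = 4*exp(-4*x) 2^(2 - 2*s)*gamma(s)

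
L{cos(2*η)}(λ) λ/(λ^2 + 4)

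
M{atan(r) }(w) -pi*sec(pi*w/2) /(2*w) 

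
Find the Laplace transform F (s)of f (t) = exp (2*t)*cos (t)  (s - 2)/ ( (s - 2)^2 + 1)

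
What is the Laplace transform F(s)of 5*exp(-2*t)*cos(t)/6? 5*(s + 2)/(6*((s + 2)^2 + 1))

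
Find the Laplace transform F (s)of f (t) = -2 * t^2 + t s^ (-2)-4/s^3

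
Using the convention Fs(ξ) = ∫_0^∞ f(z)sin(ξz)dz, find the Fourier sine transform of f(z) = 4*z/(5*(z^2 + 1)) 2*pi*exp(-ξ)/5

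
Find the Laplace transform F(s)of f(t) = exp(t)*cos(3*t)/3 (s - 1)/(3*((s - 1)^2 + 9))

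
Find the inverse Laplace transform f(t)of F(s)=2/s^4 t^3/3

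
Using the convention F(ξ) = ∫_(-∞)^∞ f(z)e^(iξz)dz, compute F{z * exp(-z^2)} I * sqrt(pi) * ξ * exp(-ξ^2/4)/2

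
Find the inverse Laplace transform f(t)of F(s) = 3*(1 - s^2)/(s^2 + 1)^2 -3*t*cos(t)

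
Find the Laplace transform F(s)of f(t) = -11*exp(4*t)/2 -11/(2*s - 8)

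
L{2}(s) 2/s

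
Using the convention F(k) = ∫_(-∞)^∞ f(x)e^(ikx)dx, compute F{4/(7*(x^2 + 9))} 4*pi*exp(-3*Abs(k))/21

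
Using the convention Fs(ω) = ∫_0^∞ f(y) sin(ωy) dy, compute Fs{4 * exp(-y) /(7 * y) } 4 * atan(ω) /7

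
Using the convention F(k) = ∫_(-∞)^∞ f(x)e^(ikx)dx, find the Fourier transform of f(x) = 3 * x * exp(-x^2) 3 * I * sqrt(pi) * k * exp(-k^2/4)/2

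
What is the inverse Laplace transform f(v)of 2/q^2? 2 * v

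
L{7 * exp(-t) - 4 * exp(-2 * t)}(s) 7/(s + 1) - 4/(s + 2)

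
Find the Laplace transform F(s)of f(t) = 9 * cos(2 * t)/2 9 * s/(2 * (s^2+4))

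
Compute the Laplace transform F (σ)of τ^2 2/σ^3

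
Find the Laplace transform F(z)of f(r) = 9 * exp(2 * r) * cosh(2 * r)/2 9 * (z - 2)/(2 * z * (z - 4))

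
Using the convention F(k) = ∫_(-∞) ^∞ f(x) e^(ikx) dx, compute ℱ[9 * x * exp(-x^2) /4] 9 * I * sqrt(pi) * k * exp(-k^2/4) /8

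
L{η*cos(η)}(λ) (λ^2 - 1)/(λ^2 + 1)^2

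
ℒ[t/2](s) 1/(2 * s^2)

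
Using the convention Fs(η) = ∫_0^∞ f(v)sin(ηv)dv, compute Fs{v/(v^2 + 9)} pi * exp(-3 * η)/2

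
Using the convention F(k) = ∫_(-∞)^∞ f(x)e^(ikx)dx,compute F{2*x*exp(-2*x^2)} sqrt(2)*I*sqrt(pi)*k*exp(-k^2/8)/4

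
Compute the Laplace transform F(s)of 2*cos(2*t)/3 2*s/(3*(s^2 + 4))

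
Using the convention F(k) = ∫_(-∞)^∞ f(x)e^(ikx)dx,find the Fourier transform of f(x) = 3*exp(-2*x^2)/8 3*sqrt(2)*sqrt(pi)*exp(-k^2/8)/16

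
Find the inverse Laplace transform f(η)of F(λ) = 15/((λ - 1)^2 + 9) 5*exp(η)*sin(3*η)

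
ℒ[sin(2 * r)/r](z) atan(2/z)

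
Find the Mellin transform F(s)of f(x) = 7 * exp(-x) 7 * gamma(s)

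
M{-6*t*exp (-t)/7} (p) -6*gamma (p + 1)/7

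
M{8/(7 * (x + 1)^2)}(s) -8 * pi * (s - 1)/(7 * sin(pi * s))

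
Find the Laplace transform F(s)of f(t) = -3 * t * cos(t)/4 3 * (1 - s^2)/(4 * (s^2 + 1)^2)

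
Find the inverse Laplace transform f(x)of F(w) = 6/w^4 x^3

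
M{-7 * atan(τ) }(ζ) 7 * pi * sec(pi * ζ/2) /(2 * ζ) 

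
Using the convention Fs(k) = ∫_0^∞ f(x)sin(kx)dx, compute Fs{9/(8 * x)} 9 * pi/16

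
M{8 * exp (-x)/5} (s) 8 * gamma (s)/5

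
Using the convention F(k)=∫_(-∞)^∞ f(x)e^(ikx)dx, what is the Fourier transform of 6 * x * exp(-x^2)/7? 3 * I * sqrt(pi) * k * exp(-k^2/4)/7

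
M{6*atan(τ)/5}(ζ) -3*pi*sec(pi*ζ/2)/(5*ζ)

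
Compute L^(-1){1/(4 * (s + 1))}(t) exp(-t)/4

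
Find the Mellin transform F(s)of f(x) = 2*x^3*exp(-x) 2*gamma(s+3)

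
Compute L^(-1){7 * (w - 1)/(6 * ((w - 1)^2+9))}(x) 7 * exp(x) * cos(3 * x)/6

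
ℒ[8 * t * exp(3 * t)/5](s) 8/(5 * (s - 3)^2)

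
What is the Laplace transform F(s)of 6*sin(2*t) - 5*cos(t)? 12/(s^2+4) - 5*s/(s^2+1)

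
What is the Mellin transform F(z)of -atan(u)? pi*sec(pi*z/2)/(2*z)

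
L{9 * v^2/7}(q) 18/(7 * q^3)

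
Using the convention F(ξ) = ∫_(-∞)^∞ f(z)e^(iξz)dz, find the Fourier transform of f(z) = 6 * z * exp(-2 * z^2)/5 3 * sqrt(2) * I * sqrt(pi) * ξ * exp(-ξ^2/8)/20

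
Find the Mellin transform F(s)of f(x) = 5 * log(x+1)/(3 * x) -5 * pi * csc(pi * s)/(3 * s - 3)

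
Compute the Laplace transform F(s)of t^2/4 1/(2*s^3)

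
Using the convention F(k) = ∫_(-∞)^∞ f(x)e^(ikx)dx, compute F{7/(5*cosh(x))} 7*pi/(5*cosh(pi*k/2))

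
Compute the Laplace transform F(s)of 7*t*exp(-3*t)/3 7/(3*(s + 3)^2)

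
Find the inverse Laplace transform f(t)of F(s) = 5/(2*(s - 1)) 5*exp(t)/2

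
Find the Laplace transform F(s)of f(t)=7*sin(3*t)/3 7/(s^2 + 9)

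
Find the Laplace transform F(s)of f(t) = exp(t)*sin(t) 1/((s - 1)^2 + 1)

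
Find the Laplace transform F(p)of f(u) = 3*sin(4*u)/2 6/(p^2 + 16)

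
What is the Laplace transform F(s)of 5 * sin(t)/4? 5/(4 * (s^2 + 1))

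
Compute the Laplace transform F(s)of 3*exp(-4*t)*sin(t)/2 3/(2*((s + 4)^2 + 1))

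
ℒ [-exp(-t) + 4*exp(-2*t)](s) 4/(s + 2) - 1/(s + 1)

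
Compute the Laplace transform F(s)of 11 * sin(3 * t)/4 33/(4 * (s^2 + 9))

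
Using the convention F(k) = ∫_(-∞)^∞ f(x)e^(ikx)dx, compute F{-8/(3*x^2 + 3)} -8*pi*exp(-Abs(k))/3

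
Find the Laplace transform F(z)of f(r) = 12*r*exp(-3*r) 12/(z + 3)^2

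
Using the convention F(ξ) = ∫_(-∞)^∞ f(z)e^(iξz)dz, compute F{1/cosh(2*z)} pi/(2*cosh(pi*ξ/4))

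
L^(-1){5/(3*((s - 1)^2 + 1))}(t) 5*exp(t)*sin(t)/3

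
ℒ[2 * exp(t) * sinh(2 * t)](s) 4/((s - 1)^2 - 4)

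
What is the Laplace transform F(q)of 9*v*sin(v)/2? 9*q/(q^2 + 1)^2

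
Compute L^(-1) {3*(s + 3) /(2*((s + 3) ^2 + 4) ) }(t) 3*exp(-3*t)*cos(2*t) /2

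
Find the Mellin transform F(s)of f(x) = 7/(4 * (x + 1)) 7 * pi * csc(pi * s)/4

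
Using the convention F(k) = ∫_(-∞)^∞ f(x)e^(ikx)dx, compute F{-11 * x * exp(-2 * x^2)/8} -11 * sqrt(2) * I * sqrt(pi) * k * exp(-k^2/8)/64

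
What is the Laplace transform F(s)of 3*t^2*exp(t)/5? 6/(5*(s - 1)^3)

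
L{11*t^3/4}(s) 33/(2*s^4)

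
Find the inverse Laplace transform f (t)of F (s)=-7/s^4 -7*t^3/6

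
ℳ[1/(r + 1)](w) pi * csc(pi * w)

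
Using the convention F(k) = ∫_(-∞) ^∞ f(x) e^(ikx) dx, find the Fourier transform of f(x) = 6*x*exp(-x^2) 3*I*sqrt(pi)*k*exp(-k^2/4) 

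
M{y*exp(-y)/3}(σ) gamma(σ+1)/3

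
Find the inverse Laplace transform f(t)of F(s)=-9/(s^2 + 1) -9 * sin(t)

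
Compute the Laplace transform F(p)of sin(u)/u atan(1/p)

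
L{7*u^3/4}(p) 21/(2*p^4) 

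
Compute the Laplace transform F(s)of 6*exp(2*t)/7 6/(7*(s - 2))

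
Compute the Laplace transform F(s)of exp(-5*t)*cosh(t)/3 (s + 5)/(3*((s + 5)^2 - 1))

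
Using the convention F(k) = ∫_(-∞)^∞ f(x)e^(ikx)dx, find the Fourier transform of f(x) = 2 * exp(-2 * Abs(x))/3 8/(3 * (k^2 + 4))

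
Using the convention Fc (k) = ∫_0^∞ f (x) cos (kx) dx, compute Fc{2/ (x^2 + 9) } pi*exp (-3*k) /3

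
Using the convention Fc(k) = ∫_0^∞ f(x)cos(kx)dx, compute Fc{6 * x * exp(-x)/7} 6 * (1 - k^2)/(7 * (k^2+1)^2)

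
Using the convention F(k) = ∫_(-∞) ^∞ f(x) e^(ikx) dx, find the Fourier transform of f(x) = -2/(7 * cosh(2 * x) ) -pi/(7 * cosh(pi * k/4) ) 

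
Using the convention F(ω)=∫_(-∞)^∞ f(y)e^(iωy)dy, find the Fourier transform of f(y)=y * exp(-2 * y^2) sqrt(2) * I * sqrt(pi) * ω * exp(-ω^2/8)/8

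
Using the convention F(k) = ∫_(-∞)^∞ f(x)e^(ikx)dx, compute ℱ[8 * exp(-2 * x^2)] 4 * sqrt(2) * sqrt(pi) * exp(-k^2/8)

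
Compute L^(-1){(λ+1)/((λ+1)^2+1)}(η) exp(-η)*cos(η)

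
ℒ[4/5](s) 4/(5*s)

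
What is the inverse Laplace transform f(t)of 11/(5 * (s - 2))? 11 * exp(2 * t)/5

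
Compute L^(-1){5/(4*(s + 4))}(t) 5*exp(-4*t)/4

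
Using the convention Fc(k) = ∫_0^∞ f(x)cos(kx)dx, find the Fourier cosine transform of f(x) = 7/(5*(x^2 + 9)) 7*pi*exp(-3*k)/30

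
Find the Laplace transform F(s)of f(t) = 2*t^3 12/s^4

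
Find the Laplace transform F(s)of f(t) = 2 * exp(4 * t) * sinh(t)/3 2/(3 * ((s - 4)^2 - 1))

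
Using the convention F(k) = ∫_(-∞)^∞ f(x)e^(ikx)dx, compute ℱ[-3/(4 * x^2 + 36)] -pi * exp(-3 * Abs(k))/4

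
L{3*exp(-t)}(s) 3/(s + 1)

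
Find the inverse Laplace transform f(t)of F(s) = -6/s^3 -3*t^2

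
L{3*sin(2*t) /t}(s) 3*atan(2/s) 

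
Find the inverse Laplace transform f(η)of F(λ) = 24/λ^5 η^4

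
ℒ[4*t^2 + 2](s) 8/s^3 + 2/s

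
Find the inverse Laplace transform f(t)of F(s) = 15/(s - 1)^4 5 * t^3 * exp(t)/2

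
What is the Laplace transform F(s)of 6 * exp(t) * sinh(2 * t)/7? 12/(7 * ((s - 1)^2 - 4))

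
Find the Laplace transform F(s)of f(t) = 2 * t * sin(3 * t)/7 12 * s/(7 * (s^2 + 9)^2)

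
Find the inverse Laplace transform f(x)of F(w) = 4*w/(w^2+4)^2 x*sin(2*x)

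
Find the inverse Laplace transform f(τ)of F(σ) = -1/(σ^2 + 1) -sin(τ)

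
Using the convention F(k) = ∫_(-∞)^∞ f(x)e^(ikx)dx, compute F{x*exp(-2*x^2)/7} sqrt(2)*I*sqrt(pi)*k*exp(-k^2/8)/56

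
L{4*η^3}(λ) 24/λ^4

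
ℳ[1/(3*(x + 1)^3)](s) pi*(s - 2)*(s - 1)/(6*sin(pi*s))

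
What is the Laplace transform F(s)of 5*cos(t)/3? 5*s/(3*(s^2 + 1))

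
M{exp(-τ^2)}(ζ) gamma(ζ/2)/2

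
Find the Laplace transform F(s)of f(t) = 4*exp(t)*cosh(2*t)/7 4*(s - 1)/(7*((s - 1)^2 - 4))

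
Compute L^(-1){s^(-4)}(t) t^3/6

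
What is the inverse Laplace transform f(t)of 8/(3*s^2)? 8*t/3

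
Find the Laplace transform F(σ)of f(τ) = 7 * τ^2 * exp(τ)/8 7/(4 * (σ - 1)^3)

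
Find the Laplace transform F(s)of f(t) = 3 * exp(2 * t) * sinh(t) 3/((s - 2)^2 - 1)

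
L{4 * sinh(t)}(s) 4/(s^2-1)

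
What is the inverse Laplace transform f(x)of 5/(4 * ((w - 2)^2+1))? 5 * exp(2 * x) * sin(x)/4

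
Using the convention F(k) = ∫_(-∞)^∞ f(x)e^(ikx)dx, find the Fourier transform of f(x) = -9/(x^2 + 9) -3 * pi * exp(-3 * Abs(k))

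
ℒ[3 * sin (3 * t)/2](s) 9/ (2 * (s^2 + 9))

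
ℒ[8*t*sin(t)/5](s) 16*s/(5*(s^2 + 1)^2)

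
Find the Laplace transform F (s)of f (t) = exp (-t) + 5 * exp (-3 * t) 5/ (s + 3) + 1/ (s + 1)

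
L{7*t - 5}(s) 7/s^2-5/s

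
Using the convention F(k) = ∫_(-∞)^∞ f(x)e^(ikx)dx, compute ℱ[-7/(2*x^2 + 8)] -7*pi*exp(-2*Abs(k))/4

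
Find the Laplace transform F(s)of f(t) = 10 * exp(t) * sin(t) 10/((s - 1)^2 + 1)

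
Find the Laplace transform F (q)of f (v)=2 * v 2/q^2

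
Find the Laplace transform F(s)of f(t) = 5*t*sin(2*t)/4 5*s/(s^2 + 4)^2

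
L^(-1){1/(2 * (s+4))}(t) exp(-4 * t)/2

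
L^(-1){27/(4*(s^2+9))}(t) 9*sin(3*t)/4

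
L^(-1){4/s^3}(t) 2*t^2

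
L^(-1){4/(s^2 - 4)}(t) 2*sinh(2*t)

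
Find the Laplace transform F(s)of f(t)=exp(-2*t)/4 1/(4*(s + 2))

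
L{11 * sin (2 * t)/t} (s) 11 * atan (2/s)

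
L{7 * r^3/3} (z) 14/z^4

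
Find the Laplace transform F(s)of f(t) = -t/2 -1/(2 * s^2)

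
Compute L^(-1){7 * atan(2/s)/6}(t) 7 * sin(2 * t)/(6 * t)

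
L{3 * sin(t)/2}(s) 3/(2 * (s^2 + 1))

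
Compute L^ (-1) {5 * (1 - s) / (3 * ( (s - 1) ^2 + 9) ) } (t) -5 * exp (t) * cos (3 * t) /3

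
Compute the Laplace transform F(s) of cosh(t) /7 s/(7 * (s^2 - 1) ) 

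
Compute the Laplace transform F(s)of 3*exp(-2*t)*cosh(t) 3*(s + 2)/((s + 2)^2 - 1)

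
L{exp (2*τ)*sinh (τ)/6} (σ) 1/ (6*( (σ - 2)^2 - 1))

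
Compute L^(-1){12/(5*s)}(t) 12/5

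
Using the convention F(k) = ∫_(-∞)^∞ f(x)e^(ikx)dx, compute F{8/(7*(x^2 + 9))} 8*pi*exp(-3*Abs(k))/21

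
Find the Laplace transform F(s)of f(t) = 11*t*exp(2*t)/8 11/(8*(s - 2)^2)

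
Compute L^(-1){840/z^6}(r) 7 * r^5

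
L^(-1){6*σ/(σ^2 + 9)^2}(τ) τ*sin(3*τ)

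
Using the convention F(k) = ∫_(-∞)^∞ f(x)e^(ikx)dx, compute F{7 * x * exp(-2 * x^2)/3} 7 * sqrt(2) * I * sqrt(pi) * k * exp(-k^2/8)/24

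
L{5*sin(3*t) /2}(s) 15/(2*(s^2 + 9) ) 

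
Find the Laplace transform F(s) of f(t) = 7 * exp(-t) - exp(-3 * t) 7/(s + 1) - 1/(s + 3) 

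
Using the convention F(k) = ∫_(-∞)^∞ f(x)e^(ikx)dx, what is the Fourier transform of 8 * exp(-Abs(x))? 16/(k^2 + 1)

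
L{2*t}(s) 2/s^2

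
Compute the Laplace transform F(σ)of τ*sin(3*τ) 6*σ/(σ^2 + 9)^2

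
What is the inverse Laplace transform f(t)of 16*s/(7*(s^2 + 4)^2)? 4*t*sin(2*t)/7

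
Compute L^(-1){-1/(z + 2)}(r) -exp(-2*r)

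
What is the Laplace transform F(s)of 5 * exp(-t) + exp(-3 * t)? 1/(s + 3) + 5/(s + 1)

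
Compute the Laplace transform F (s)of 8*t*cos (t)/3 8*(s^2 - 1)/ (3*(s^2 + 1)^2)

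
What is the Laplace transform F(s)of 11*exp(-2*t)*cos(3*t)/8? 11*(s+2)/(8*((s+2)^2+9))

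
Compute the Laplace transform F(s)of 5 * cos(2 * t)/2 5 * s/(2 * (s^2 + 4))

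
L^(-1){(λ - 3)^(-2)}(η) η*exp(3*η)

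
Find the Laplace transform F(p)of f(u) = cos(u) p/(p^2 + 1)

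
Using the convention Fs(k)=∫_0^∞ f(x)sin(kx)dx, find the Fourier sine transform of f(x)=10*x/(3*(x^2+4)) 5*pi*exp(-2*k)/3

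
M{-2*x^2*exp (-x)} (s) -2*gamma (s + 2)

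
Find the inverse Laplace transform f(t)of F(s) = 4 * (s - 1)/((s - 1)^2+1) 4 * exp(t) * cos(t)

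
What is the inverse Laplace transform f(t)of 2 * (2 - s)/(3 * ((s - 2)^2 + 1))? -2 * exp(2 * t) * cos(t)/3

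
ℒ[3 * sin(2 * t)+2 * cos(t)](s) 2 * s/(s^2+1)+6/(s^2+4)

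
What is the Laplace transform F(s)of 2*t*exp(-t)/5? 2/(5*(s+1)^2)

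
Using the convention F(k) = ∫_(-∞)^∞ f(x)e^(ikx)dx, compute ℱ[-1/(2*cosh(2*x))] -pi/(4*cosh(pi*k/4))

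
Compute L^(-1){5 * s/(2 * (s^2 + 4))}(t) 5 * cos(2 * t)/2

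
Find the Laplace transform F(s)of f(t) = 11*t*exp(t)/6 11/(6*(s - 1)^2)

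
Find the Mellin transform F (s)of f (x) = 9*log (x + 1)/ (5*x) -9*pi*csc (pi*s)/ (5*s - 5)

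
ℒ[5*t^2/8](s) 5/(4*s^3)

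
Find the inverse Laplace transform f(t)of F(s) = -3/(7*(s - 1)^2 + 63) -exp(t)*sin(3*t)/7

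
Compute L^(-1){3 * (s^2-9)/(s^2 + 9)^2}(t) 3 * t * cos(3 * t)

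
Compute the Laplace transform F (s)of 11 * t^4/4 66/s^5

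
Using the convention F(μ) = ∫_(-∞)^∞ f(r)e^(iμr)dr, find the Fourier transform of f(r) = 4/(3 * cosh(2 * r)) 2 * pi/(3 * cosh(pi * μ/4))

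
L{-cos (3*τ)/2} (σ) -σ/ (2*σ^2 + 18)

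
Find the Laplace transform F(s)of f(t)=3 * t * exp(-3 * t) 3/(s + 3)^2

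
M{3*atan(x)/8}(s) -3*pi*sec(pi*s/2)/(16*s)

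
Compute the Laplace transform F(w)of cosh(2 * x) w/(w^2 - 4)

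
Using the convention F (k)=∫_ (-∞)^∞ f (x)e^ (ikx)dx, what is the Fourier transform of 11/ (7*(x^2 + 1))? 11*pi*exp (-Abs (k))/7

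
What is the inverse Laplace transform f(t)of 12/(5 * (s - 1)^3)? 6 * t^2 * exp(t)/5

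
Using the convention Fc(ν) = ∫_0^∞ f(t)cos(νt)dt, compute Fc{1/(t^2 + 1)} pi * exp(-ν)/2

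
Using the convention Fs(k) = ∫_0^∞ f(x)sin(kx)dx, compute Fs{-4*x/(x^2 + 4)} -2*pi*exp(-2*k)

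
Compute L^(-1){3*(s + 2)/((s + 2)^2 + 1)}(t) 3*exp(-2*t)*cos(t)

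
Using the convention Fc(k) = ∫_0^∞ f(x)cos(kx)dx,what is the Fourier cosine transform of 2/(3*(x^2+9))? pi*exp(-3*k)/9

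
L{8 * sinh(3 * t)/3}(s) 8/(s^2 - 9)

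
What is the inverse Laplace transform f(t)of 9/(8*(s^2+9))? 3*sin(3*t)/8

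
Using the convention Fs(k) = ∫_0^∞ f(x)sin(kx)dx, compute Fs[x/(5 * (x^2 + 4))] pi * exp(-2 * k)/10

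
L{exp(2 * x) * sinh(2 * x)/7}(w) 2/(7 * w * (w - 4))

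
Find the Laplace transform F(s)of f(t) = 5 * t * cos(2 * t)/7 5 * (s^2 - 4)/(7 * (s^2 + 4)^2)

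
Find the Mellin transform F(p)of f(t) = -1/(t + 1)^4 pi*(p - 3)*(p - 2)*(p - 1)/(6*sin(pi*p))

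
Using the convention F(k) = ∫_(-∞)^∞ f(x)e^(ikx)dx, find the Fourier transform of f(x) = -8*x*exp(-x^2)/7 -4*I*sqrt(pi)*k*exp(-k^2/4)/7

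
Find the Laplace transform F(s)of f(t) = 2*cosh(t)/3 2*s/(3*(s^2 - 1))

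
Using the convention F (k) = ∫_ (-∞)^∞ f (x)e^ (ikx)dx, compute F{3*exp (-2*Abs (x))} 12/ (k^2+4)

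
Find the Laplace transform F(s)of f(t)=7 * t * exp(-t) 7/(s + 1)^2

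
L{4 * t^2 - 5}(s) 8/s^3 - 5/s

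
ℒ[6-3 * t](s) 6/s - 3/s^2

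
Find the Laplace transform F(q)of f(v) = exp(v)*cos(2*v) (q - 1)/((q - 1)^2+4)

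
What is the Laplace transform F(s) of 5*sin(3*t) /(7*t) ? 5*atan(3/s) /7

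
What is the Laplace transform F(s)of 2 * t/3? 2/(3 * s^2)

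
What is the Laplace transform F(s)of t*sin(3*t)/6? s/(s^2+9)^2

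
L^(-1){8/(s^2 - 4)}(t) 4*sinh(2*t)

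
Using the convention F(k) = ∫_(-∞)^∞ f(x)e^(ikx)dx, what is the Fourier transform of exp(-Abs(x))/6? 1/(3*(k^2 + 1))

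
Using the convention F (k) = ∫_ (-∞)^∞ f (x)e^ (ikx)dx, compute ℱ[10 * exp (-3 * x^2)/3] 10 * sqrt (3) * sqrt (pi) * exp (-k^2/12)/9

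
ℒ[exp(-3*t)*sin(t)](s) 1/((s + 3)^2 + 1)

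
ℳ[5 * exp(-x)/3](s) 5 * gamma(s)/3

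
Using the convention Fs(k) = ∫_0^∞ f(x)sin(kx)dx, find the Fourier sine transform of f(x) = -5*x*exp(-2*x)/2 -10*k/(k^2 + 4)^2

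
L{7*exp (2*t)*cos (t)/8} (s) 7*(s - 2)/ (8*( (s - 2)^2 + 1))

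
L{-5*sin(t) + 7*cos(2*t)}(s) 7*s/(s^2 + 4)-5/(s^2 + 1)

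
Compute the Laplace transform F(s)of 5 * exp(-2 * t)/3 5/(3 * (s+2))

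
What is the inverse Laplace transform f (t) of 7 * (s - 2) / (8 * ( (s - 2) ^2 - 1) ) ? 7 * exp (2 * t) * cosh (t) /8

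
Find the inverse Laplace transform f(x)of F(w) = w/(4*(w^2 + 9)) cos(3*x)/4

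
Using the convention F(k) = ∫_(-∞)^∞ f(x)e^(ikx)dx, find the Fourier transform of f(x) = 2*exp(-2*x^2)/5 sqrt(2)*sqrt(pi)*exp(-k^2/8)/5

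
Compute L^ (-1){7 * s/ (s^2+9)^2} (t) 7 * t * sin (3 * t)/6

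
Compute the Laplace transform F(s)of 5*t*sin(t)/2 5*s/(s^2 + 1)^2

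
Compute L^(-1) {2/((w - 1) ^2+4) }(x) exp(x)*sin(2*x) 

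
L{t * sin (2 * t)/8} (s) s/ (2 * (s^2 + 4)^2)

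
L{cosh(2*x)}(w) w/(w^2-4)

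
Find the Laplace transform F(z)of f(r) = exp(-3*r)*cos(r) (z + 3)/((z + 3)^2 + 1)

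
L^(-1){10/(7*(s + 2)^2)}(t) 10*t*exp(-2*t)/7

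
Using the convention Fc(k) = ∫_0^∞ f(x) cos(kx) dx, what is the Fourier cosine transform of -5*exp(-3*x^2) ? -5*sqrt(3)*sqrt(pi)*exp(-k^2/12) /6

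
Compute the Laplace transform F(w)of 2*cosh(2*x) 2*w/(w^2 - 4)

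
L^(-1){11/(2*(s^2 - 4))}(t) 11*sinh(2*t)/4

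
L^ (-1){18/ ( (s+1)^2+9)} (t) 6*exp (-t)*sin (3*t)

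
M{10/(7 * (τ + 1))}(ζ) 10 * pi * csc(pi * ζ)/7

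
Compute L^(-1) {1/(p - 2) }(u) exp(2*u) 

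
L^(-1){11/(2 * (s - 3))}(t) 11 * exp(3 * t)/2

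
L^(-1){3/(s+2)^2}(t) 3*t*exp(-2*t)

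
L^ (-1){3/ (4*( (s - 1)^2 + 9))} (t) exp (t)*sin (3*t)/4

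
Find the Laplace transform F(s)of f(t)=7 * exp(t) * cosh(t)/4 7 * (s - 1)/(4 * s * (s - 2))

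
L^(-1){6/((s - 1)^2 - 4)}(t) 3*exp(t)*sinh(2*t)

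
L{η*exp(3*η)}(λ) (λ - 3)^(-2)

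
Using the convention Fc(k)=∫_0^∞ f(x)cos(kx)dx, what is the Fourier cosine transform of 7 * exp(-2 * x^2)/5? 7 * sqrt(2) * sqrt(pi) * exp(-k^2/8)/20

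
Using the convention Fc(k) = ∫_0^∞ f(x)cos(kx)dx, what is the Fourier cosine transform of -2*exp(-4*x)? -8/(k^2 + 16)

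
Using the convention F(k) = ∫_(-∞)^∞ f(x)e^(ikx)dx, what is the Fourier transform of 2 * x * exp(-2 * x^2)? sqrt(2) * I * sqrt(pi) * k * exp(-k^2/8)/4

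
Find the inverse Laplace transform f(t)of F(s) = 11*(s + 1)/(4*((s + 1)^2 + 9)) 11*exp(-t)*cos(3*t)/4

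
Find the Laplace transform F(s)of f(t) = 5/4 5/(4 * s)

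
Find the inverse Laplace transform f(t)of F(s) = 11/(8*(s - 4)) 11*exp(4*t)/8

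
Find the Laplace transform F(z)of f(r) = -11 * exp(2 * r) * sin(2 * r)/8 -11/(4 * (z - 2)^2 + 16)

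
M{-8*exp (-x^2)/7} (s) -4*gamma (s/2)/7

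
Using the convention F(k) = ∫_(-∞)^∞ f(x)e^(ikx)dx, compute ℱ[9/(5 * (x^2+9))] 3 * pi * exp(-3 * Abs(k))/5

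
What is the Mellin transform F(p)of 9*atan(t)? -9*pi*sec(pi*p/2)/(2*p)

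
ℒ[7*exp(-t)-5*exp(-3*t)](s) 7/(s + 1)-5/(s + 3)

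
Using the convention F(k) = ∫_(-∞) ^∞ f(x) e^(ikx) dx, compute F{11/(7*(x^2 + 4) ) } 11*pi*exp(-2*Abs(k) ) /14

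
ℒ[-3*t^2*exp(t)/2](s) -3/(s - 1)^3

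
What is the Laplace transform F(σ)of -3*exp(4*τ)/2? -3/(2*σ - 8)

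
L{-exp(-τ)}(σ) -1/(σ + 1)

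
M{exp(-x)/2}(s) gamma(s)/2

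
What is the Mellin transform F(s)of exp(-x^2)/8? gamma(s/2)/16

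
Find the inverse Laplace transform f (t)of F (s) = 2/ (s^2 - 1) 2*sinh (t)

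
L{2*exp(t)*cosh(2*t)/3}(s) 2*(s - 1)/(3*((s - 1)^2 - 4))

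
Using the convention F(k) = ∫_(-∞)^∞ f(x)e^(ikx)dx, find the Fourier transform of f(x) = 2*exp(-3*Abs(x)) 12/(k^2 + 9)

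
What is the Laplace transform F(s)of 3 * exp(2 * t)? 3/(s - 2)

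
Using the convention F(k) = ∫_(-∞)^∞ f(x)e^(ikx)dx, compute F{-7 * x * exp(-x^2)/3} -7 * I * sqrt(pi) * k * exp(-k^2/4)/6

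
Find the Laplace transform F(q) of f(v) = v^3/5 6/(5*q^4) 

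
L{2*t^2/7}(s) 4/(7*s^3)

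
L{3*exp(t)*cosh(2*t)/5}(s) 3*(s - 1)/(5*((s - 1)^2 - 4))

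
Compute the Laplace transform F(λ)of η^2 2/λ^3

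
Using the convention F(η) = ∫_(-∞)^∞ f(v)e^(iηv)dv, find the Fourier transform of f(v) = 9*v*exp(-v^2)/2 9*I*sqrt(pi)*η*exp(-η^2/4)/4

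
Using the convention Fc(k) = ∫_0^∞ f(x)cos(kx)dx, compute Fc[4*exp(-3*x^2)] 2*sqrt(3)*sqrt(pi)*exp(-k^2/12)/3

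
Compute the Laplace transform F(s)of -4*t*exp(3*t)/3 -4/(3*(s - 3)^2)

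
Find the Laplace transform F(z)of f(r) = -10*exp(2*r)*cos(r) 10*(2 - z)/((z - 2)^2 + 1)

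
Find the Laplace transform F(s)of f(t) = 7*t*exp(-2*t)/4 7/(4*(s + 2)^2)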